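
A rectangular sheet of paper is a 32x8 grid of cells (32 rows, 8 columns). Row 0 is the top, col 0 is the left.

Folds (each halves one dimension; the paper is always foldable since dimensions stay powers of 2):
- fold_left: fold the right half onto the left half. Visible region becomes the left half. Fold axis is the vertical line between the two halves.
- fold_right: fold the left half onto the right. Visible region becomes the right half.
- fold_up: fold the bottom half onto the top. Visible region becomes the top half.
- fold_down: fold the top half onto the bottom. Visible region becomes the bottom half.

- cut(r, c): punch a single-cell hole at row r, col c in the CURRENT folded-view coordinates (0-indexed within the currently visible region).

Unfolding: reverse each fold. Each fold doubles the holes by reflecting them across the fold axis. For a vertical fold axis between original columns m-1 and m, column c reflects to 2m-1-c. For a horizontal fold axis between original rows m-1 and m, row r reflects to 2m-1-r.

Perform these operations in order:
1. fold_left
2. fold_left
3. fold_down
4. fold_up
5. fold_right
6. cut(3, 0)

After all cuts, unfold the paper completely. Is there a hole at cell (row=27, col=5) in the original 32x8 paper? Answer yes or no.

Answer: no

Derivation:
Op 1 fold_left: fold axis v@4; visible region now rows[0,32) x cols[0,4) = 32x4
Op 2 fold_left: fold axis v@2; visible region now rows[0,32) x cols[0,2) = 32x2
Op 3 fold_down: fold axis h@16; visible region now rows[16,32) x cols[0,2) = 16x2
Op 4 fold_up: fold axis h@24; visible region now rows[16,24) x cols[0,2) = 8x2
Op 5 fold_right: fold axis v@1; visible region now rows[16,24) x cols[1,2) = 8x1
Op 6 cut(3, 0): punch at orig (19,1); cuts so far [(19, 1)]; region rows[16,24) x cols[1,2) = 8x1
Unfold 1 (reflect across v@1): 2 holes -> [(19, 0), (19, 1)]
Unfold 2 (reflect across h@24): 4 holes -> [(19, 0), (19, 1), (28, 0), (28, 1)]
Unfold 3 (reflect across h@16): 8 holes -> [(3, 0), (3, 1), (12, 0), (12, 1), (19, 0), (19, 1), (28, 0), (28, 1)]
Unfold 4 (reflect across v@2): 16 holes -> [(3, 0), (3, 1), (3, 2), (3, 3), (12, 0), (12, 1), (12, 2), (12, 3), (19, 0), (19, 1), (19, 2), (19, 3), (28, 0), (28, 1), (28, 2), (28, 3)]
Unfold 5 (reflect across v@4): 32 holes -> [(3, 0), (3, 1), (3, 2), (3, 3), (3, 4), (3, 5), (3, 6), (3, 7), (12, 0), (12, 1), (12, 2), (12, 3), (12, 4), (12, 5), (12, 6), (12, 7), (19, 0), (19, 1), (19, 2), (19, 3), (19, 4), (19, 5), (19, 6), (19, 7), (28, 0), (28, 1), (28, 2), (28, 3), (28, 4), (28, 5), (28, 6), (28, 7)]
Holes: [(3, 0), (3, 1), (3, 2), (3, 3), (3, 4), (3, 5), (3, 6), (3, 7), (12, 0), (12, 1), (12, 2), (12, 3), (12, 4), (12, 5), (12, 6), (12, 7), (19, 0), (19, 1), (19, 2), (19, 3), (19, 4), (19, 5), (19, 6), (19, 7), (28, 0), (28, 1), (28, 2), (28, 3), (28, 4), (28, 5), (28, 6), (28, 7)]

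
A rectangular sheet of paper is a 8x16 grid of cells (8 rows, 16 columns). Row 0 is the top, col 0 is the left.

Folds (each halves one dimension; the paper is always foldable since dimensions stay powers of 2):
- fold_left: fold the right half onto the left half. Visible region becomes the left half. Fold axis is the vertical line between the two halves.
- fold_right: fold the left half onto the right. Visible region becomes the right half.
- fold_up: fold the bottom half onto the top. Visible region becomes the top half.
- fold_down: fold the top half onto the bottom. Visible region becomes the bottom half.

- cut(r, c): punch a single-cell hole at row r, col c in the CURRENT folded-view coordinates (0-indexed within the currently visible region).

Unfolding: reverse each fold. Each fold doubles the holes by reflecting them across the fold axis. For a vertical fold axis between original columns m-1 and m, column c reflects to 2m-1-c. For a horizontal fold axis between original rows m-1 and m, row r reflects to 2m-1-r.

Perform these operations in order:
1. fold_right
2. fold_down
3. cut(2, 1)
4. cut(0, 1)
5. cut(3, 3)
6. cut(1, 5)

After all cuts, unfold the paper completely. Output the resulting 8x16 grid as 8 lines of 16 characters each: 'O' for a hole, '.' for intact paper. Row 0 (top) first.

Op 1 fold_right: fold axis v@8; visible region now rows[0,8) x cols[8,16) = 8x8
Op 2 fold_down: fold axis h@4; visible region now rows[4,8) x cols[8,16) = 4x8
Op 3 cut(2, 1): punch at orig (6,9); cuts so far [(6, 9)]; region rows[4,8) x cols[8,16) = 4x8
Op 4 cut(0, 1): punch at orig (4,9); cuts so far [(4, 9), (6, 9)]; region rows[4,8) x cols[8,16) = 4x8
Op 5 cut(3, 3): punch at orig (7,11); cuts so far [(4, 9), (6, 9), (7, 11)]; region rows[4,8) x cols[8,16) = 4x8
Op 6 cut(1, 5): punch at orig (5,13); cuts so far [(4, 9), (5, 13), (6, 9), (7, 11)]; region rows[4,8) x cols[8,16) = 4x8
Unfold 1 (reflect across h@4): 8 holes -> [(0, 11), (1, 9), (2, 13), (3, 9), (4, 9), (5, 13), (6, 9), (7, 11)]
Unfold 2 (reflect across v@8): 16 holes -> [(0, 4), (0, 11), (1, 6), (1, 9), (2, 2), (2, 13), (3, 6), (3, 9), (4, 6), (4, 9), (5, 2), (5, 13), (6, 6), (6, 9), (7, 4), (7, 11)]

Answer: ....O......O....
......O..O......
..O..........O..
......O..O......
......O..O......
..O..........O..
......O..O......
....O......O....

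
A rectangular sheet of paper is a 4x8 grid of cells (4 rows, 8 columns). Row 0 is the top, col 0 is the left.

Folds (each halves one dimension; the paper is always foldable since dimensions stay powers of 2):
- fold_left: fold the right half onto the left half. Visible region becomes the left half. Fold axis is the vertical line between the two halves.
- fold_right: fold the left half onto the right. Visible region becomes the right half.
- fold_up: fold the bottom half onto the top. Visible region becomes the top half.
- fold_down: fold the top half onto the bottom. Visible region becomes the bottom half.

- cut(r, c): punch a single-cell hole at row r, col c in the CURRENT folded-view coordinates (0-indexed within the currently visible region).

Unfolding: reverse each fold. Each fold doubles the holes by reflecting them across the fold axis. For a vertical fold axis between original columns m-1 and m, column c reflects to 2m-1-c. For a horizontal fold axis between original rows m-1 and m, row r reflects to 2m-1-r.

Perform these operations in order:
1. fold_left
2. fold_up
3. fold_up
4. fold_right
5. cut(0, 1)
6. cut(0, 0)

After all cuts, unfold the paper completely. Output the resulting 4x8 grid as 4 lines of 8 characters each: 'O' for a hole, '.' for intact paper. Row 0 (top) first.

Answer: OOOOOOOO
OOOOOOOO
OOOOOOOO
OOOOOOOO

Derivation:
Op 1 fold_left: fold axis v@4; visible region now rows[0,4) x cols[0,4) = 4x4
Op 2 fold_up: fold axis h@2; visible region now rows[0,2) x cols[0,4) = 2x4
Op 3 fold_up: fold axis h@1; visible region now rows[0,1) x cols[0,4) = 1x4
Op 4 fold_right: fold axis v@2; visible region now rows[0,1) x cols[2,4) = 1x2
Op 5 cut(0, 1): punch at orig (0,3); cuts so far [(0, 3)]; region rows[0,1) x cols[2,4) = 1x2
Op 6 cut(0, 0): punch at orig (0,2); cuts so far [(0, 2), (0, 3)]; region rows[0,1) x cols[2,4) = 1x2
Unfold 1 (reflect across v@2): 4 holes -> [(0, 0), (0, 1), (0, 2), (0, 3)]
Unfold 2 (reflect across h@1): 8 holes -> [(0, 0), (0, 1), (0, 2), (0, 3), (1, 0), (1, 1), (1, 2), (1, 3)]
Unfold 3 (reflect across h@2): 16 holes -> [(0, 0), (0, 1), (0, 2), (0, 3), (1, 0), (1, 1), (1, 2), (1, 3), (2, 0), (2, 1), (2, 2), (2, 3), (3, 0), (3, 1), (3, 2), (3, 3)]
Unfold 4 (reflect across v@4): 32 holes -> [(0, 0), (0, 1), (0, 2), (0, 3), (0, 4), (0, 5), (0, 6), (0, 7), (1, 0), (1, 1), (1, 2), (1, 3), (1, 4), (1, 5), (1, 6), (1, 7), (2, 0), (2, 1), (2, 2), (2, 3), (2, 4), (2, 5), (2, 6), (2, 7), (3, 0), (3, 1), (3, 2), (3, 3), (3, 4), (3, 5), (3, 6), (3, 7)]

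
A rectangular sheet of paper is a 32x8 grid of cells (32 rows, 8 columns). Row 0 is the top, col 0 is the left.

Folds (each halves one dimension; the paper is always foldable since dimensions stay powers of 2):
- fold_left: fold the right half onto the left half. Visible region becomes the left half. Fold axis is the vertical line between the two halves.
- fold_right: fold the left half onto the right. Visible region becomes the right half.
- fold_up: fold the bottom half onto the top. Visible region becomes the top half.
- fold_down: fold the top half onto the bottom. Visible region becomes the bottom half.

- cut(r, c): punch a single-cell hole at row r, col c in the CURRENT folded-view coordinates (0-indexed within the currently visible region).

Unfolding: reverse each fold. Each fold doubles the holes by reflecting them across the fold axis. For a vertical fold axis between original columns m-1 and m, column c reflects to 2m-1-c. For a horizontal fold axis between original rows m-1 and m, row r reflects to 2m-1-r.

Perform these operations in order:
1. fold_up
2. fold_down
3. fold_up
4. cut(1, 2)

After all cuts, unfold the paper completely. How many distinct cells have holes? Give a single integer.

Answer: 8

Derivation:
Op 1 fold_up: fold axis h@16; visible region now rows[0,16) x cols[0,8) = 16x8
Op 2 fold_down: fold axis h@8; visible region now rows[8,16) x cols[0,8) = 8x8
Op 3 fold_up: fold axis h@12; visible region now rows[8,12) x cols[0,8) = 4x8
Op 4 cut(1, 2): punch at orig (9,2); cuts so far [(9, 2)]; region rows[8,12) x cols[0,8) = 4x8
Unfold 1 (reflect across h@12): 2 holes -> [(9, 2), (14, 2)]
Unfold 2 (reflect across h@8): 4 holes -> [(1, 2), (6, 2), (9, 2), (14, 2)]
Unfold 3 (reflect across h@16): 8 holes -> [(1, 2), (6, 2), (9, 2), (14, 2), (17, 2), (22, 2), (25, 2), (30, 2)]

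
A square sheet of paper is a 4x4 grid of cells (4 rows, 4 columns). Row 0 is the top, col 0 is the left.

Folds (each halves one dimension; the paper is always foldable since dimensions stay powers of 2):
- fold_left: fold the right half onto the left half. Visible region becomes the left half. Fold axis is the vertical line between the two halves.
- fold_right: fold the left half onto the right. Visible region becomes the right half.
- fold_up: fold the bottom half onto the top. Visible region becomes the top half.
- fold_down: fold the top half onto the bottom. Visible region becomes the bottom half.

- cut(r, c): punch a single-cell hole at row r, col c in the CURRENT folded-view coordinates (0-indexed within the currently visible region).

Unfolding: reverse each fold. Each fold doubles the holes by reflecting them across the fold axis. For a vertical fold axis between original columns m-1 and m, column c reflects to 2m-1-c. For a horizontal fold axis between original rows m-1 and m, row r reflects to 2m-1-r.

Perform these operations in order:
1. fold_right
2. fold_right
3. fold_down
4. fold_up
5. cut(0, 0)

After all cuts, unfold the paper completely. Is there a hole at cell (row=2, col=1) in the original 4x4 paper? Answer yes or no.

Answer: yes

Derivation:
Op 1 fold_right: fold axis v@2; visible region now rows[0,4) x cols[2,4) = 4x2
Op 2 fold_right: fold axis v@3; visible region now rows[0,4) x cols[3,4) = 4x1
Op 3 fold_down: fold axis h@2; visible region now rows[2,4) x cols[3,4) = 2x1
Op 4 fold_up: fold axis h@3; visible region now rows[2,3) x cols[3,4) = 1x1
Op 5 cut(0, 0): punch at orig (2,3); cuts so far [(2, 3)]; region rows[2,3) x cols[3,4) = 1x1
Unfold 1 (reflect across h@3): 2 holes -> [(2, 3), (3, 3)]
Unfold 2 (reflect across h@2): 4 holes -> [(0, 3), (1, 3), (2, 3), (3, 3)]
Unfold 3 (reflect across v@3): 8 holes -> [(0, 2), (0, 3), (1, 2), (1, 3), (2, 2), (2, 3), (3, 2), (3, 3)]
Unfold 4 (reflect across v@2): 16 holes -> [(0, 0), (0, 1), (0, 2), (0, 3), (1, 0), (1, 1), (1, 2), (1, 3), (2, 0), (2, 1), (2, 2), (2, 3), (3, 0), (3, 1), (3, 2), (3, 3)]
Holes: [(0, 0), (0, 1), (0, 2), (0, 3), (1, 0), (1, 1), (1, 2), (1, 3), (2, 0), (2, 1), (2, 2), (2, 3), (3, 0), (3, 1), (3, 2), (3, 3)]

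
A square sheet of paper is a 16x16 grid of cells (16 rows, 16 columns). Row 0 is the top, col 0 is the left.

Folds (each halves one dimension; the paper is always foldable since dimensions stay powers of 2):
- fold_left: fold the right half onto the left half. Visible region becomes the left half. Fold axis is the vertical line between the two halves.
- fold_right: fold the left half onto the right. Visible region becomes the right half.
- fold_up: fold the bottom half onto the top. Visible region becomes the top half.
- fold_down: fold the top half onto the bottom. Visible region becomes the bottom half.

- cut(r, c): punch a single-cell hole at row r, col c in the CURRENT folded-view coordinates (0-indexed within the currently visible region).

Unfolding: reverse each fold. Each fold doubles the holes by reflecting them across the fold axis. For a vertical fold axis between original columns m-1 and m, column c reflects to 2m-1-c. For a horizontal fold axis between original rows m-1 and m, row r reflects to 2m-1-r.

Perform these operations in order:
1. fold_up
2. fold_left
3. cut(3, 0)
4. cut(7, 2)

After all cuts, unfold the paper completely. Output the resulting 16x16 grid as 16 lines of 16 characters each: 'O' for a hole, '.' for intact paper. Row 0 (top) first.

Answer: ................
................
................
O..............O
................
................
................
..O..........O..
..O..........O..
................
................
................
O..............O
................
................
................

Derivation:
Op 1 fold_up: fold axis h@8; visible region now rows[0,8) x cols[0,16) = 8x16
Op 2 fold_left: fold axis v@8; visible region now rows[0,8) x cols[0,8) = 8x8
Op 3 cut(3, 0): punch at orig (3,0); cuts so far [(3, 0)]; region rows[0,8) x cols[0,8) = 8x8
Op 4 cut(7, 2): punch at orig (7,2); cuts so far [(3, 0), (7, 2)]; region rows[0,8) x cols[0,8) = 8x8
Unfold 1 (reflect across v@8): 4 holes -> [(3, 0), (3, 15), (7, 2), (7, 13)]
Unfold 2 (reflect across h@8): 8 holes -> [(3, 0), (3, 15), (7, 2), (7, 13), (8, 2), (8, 13), (12, 0), (12, 15)]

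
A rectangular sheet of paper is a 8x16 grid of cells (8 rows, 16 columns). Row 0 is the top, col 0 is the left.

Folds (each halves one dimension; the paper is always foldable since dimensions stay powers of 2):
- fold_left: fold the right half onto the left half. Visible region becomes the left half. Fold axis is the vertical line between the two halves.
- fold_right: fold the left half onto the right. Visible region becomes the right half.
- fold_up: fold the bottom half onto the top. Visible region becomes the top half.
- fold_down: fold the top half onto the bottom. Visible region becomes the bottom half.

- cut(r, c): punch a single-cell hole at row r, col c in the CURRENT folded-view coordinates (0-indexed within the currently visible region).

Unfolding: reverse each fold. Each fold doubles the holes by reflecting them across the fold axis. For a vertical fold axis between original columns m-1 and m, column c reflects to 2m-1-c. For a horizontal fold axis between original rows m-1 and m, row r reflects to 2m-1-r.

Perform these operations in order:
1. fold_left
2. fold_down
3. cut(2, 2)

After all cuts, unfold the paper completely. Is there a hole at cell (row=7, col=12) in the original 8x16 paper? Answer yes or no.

Op 1 fold_left: fold axis v@8; visible region now rows[0,8) x cols[0,8) = 8x8
Op 2 fold_down: fold axis h@4; visible region now rows[4,8) x cols[0,8) = 4x8
Op 3 cut(2, 2): punch at orig (6,2); cuts so far [(6, 2)]; region rows[4,8) x cols[0,8) = 4x8
Unfold 1 (reflect across h@4): 2 holes -> [(1, 2), (6, 2)]
Unfold 2 (reflect across v@8): 4 holes -> [(1, 2), (1, 13), (6, 2), (6, 13)]
Holes: [(1, 2), (1, 13), (6, 2), (6, 13)]

Answer: no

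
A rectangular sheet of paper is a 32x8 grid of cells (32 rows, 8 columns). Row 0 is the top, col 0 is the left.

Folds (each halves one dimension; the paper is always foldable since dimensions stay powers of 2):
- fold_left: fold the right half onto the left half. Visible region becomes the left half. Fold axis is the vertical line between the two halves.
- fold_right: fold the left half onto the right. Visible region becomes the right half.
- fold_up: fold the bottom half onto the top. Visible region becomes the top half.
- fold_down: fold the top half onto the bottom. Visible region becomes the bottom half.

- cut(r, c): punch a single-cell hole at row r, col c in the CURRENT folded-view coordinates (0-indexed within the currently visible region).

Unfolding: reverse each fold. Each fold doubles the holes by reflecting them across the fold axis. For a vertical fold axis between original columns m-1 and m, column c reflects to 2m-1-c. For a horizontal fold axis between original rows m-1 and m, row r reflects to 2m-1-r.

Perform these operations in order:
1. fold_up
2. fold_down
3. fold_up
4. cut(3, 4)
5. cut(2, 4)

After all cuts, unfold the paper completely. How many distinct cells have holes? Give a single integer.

Op 1 fold_up: fold axis h@16; visible region now rows[0,16) x cols[0,8) = 16x8
Op 2 fold_down: fold axis h@8; visible region now rows[8,16) x cols[0,8) = 8x8
Op 3 fold_up: fold axis h@12; visible region now rows[8,12) x cols[0,8) = 4x8
Op 4 cut(3, 4): punch at orig (11,4); cuts so far [(11, 4)]; region rows[8,12) x cols[0,8) = 4x8
Op 5 cut(2, 4): punch at orig (10,4); cuts so far [(10, 4), (11, 4)]; region rows[8,12) x cols[0,8) = 4x8
Unfold 1 (reflect across h@12): 4 holes -> [(10, 4), (11, 4), (12, 4), (13, 4)]
Unfold 2 (reflect across h@8): 8 holes -> [(2, 4), (3, 4), (4, 4), (5, 4), (10, 4), (11, 4), (12, 4), (13, 4)]
Unfold 3 (reflect across h@16): 16 holes -> [(2, 4), (3, 4), (4, 4), (5, 4), (10, 4), (11, 4), (12, 4), (13, 4), (18, 4), (19, 4), (20, 4), (21, 4), (26, 4), (27, 4), (28, 4), (29, 4)]

Answer: 16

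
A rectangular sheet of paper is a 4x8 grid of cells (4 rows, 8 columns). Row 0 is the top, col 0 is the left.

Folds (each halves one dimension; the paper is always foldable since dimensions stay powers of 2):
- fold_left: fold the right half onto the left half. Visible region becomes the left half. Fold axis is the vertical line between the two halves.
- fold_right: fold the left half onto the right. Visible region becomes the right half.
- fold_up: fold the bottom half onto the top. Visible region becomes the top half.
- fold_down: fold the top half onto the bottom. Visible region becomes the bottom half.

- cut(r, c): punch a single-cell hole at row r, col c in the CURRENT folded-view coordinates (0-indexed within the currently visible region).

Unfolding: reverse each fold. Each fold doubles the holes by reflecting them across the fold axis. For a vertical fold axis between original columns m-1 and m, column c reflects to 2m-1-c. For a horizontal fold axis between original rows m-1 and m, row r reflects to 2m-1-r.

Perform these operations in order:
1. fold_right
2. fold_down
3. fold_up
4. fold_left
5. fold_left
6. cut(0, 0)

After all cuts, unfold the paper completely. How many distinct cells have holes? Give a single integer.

Op 1 fold_right: fold axis v@4; visible region now rows[0,4) x cols[4,8) = 4x4
Op 2 fold_down: fold axis h@2; visible region now rows[2,4) x cols[4,8) = 2x4
Op 3 fold_up: fold axis h@3; visible region now rows[2,3) x cols[4,8) = 1x4
Op 4 fold_left: fold axis v@6; visible region now rows[2,3) x cols[4,6) = 1x2
Op 5 fold_left: fold axis v@5; visible region now rows[2,3) x cols[4,5) = 1x1
Op 6 cut(0, 0): punch at orig (2,4); cuts so far [(2, 4)]; region rows[2,3) x cols[4,5) = 1x1
Unfold 1 (reflect across v@5): 2 holes -> [(2, 4), (2, 5)]
Unfold 2 (reflect across v@6): 4 holes -> [(2, 4), (2, 5), (2, 6), (2, 7)]
Unfold 3 (reflect across h@3): 8 holes -> [(2, 4), (2, 5), (2, 6), (2, 7), (3, 4), (3, 5), (3, 6), (3, 7)]
Unfold 4 (reflect across h@2): 16 holes -> [(0, 4), (0, 5), (0, 6), (0, 7), (1, 4), (1, 5), (1, 6), (1, 7), (2, 4), (2, 5), (2, 6), (2, 7), (3, 4), (3, 5), (3, 6), (3, 7)]
Unfold 5 (reflect across v@4): 32 holes -> [(0, 0), (0, 1), (0, 2), (0, 3), (0, 4), (0, 5), (0, 6), (0, 7), (1, 0), (1, 1), (1, 2), (1, 3), (1, 4), (1, 5), (1, 6), (1, 7), (2, 0), (2, 1), (2, 2), (2, 3), (2, 4), (2, 5), (2, 6), (2, 7), (3, 0), (3, 1), (3, 2), (3, 3), (3, 4), (3, 5), (3, 6), (3, 7)]

Answer: 32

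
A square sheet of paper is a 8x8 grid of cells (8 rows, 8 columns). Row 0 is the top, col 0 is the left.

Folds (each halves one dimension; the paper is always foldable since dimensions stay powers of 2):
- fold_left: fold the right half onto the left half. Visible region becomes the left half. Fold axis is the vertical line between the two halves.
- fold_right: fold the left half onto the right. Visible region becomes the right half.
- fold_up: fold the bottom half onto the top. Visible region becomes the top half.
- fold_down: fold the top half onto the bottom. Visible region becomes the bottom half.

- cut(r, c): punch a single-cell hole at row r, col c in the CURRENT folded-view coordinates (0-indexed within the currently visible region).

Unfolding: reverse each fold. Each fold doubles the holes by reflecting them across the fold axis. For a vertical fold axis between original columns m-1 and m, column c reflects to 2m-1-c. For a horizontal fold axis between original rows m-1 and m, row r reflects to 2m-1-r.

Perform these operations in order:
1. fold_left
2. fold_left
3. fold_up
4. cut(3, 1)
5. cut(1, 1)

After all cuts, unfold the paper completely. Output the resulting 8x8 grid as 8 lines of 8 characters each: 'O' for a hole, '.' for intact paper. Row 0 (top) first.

Answer: ........
.OO..OO.
........
.OO..OO.
.OO..OO.
........
.OO..OO.
........

Derivation:
Op 1 fold_left: fold axis v@4; visible region now rows[0,8) x cols[0,4) = 8x4
Op 2 fold_left: fold axis v@2; visible region now rows[0,8) x cols[0,2) = 8x2
Op 3 fold_up: fold axis h@4; visible region now rows[0,4) x cols[0,2) = 4x2
Op 4 cut(3, 1): punch at orig (3,1); cuts so far [(3, 1)]; region rows[0,4) x cols[0,2) = 4x2
Op 5 cut(1, 1): punch at orig (1,1); cuts so far [(1, 1), (3, 1)]; region rows[0,4) x cols[0,2) = 4x2
Unfold 1 (reflect across h@4): 4 holes -> [(1, 1), (3, 1), (4, 1), (6, 1)]
Unfold 2 (reflect across v@2): 8 holes -> [(1, 1), (1, 2), (3, 1), (3, 2), (4, 1), (4, 2), (6, 1), (6, 2)]
Unfold 3 (reflect across v@4): 16 holes -> [(1, 1), (1, 2), (1, 5), (1, 6), (3, 1), (3, 2), (3, 5), (3, 6), (4, 1), (4, 2), (4, 5), (4, 6), (6, 1), (6, 2), (6, 5), (6, 6)]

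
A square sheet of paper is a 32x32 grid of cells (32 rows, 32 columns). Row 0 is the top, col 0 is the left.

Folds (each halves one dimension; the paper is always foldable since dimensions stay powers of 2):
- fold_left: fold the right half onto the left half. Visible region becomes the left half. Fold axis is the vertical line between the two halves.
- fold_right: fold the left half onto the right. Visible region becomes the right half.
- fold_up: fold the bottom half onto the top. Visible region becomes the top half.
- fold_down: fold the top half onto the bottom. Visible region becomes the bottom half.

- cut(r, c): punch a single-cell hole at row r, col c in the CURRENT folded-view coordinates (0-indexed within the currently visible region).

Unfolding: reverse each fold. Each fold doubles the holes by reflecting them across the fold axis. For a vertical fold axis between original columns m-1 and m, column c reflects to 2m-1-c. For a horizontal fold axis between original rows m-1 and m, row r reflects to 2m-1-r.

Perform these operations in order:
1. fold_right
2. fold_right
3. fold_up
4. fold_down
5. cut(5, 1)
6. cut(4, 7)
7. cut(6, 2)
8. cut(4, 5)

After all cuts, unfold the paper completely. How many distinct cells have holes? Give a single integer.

Op 1 fold_right: fold axis v@16; visible region now rows[0,32) x cols[16,32) = 32x16
Op 2 fold_right: fold axis v@24; visible region now rows[0,32) x cols[24,32) = 32x8
Op 3 fold_up: fold axis h@16; visible region now rows[0,16) x cols[24,32) = 16x8
Op 4 fold_down: fold axis h@8; visible region now rows[8,16) x cols[24,32) = 8x8
Op 5 cut(5, 1): punch at orig (13,25); cuts so far [(13, 25)]; region rows[8,16) x cols[24,32) = 8x8
Op 6 cut(4, 7): punch at orig (12,31); cuts so far [(12, 31), (13, 25)]; region rows[8,16) x cols[24,32) = 8x8
Op 7 cut(6, 2): punch at orig (14,26); cuts so far [(12, 31), (13, 25), (14, 26)]; region rows[8,16) x cols[24,32) = 8x8
Op 8 cut(4, 5): punch at orig (12,29); cuts so far [(12, 29), (12, 31), (13, 25), (14, 26)]; region rows[8,16) x cols[24,32) = 8x8
Unfold 1 (reflect across h@8): 8 holes -> [(1, 26), (2, 25), (3, 29), (3, 31), (12, 29), (12, 31), (13, 25), (14, 26)]
Unfold 2 (reflect across h@16): 16 holes -> [(1, 26), (2, 25), (3, 29), (3, 31), (12, 29), (12, 31), (13, 25), (14, 26), (17, 26), (18, 25), (19, 29), (19, 31), (28, 29), (28, 31), (29, 25), (30, 26)]
Unfold 3 (reflect across v@24): 32 holes -> [(1, 21), (1, 26), (2, 22), (2, 25), (3, 16), (3, 18), (3, 29), (3, 31), (12, 16), (12, 18), (12, 29), (12, 31), (13, 22), (13, 25), (14, 21), (14, 26), (17, 21), (17, 26), (18, 22), (18, 25), (19, 16), (19, 18), (19, 29), (19, 31), (28, 16), (28, 18), (28, 29), (28, 31), (29, 22), (29, 25), (30, 21), (30, 26)]
Unfold 4 (reflect across v@16): 64 holes -> [(1, 5), (1, 10), (1, 21), (1, 26), (2, 6), (2, 9), (2, 22), (2, 25), (3, 0), (3, 2), (3, 13), (3, 15), (3, 16), (3, 18), (3, 29), (3, 31), (12, 0), (12, 2), (12, 13), (12, 15), (12, 16), (12, 18), (12, 29), (12, 31), (13, 6), (13, 9), (13, 22), (13, 25), (14, 5), (14, 10), (14, 21), (14, 26), (17, 5), (17, 10), (17, 21), (17, 26), (18, 6), (18, 9), (18, 22), (18, 25), (19, 0), (19, 2), (19, 13), (19, 15), (19, 16), (19, 18), (19, 29), (19, 31), (28, 0), (28, 2), (28, 13), (28, 15), (28, 16), (28, 18), (28, 29), (28, 31), (29, 6), (29, 9), (29, 22), (29, 25), (30, 5), (30, 10), (30, 21), (30, 26)]

Answer: 64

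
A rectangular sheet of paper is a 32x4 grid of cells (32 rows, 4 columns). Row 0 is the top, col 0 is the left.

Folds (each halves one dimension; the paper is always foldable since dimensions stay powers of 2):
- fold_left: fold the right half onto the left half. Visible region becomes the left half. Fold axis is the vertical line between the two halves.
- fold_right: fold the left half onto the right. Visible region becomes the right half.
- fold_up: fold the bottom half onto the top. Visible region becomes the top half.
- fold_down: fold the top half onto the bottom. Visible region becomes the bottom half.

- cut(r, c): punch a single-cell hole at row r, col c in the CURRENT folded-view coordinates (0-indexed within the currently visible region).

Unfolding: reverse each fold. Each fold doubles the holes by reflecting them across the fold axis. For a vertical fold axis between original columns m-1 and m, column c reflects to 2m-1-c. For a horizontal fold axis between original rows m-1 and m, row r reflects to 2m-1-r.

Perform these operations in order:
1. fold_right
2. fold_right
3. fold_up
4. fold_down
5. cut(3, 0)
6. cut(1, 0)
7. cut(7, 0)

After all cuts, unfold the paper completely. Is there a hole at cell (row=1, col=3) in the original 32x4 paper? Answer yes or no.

Op 1 fold_right: fold axis v@2; visible region now rows[0,32) x cols[2,4) = 32x2
Op 2 fold_right: fold axis v@3; visible region now rows[0,32) x cols[3,4) = 32x1
Op 3 fold_up: fold axis h@16; visible region now rows[0,16) x cols[3,4) = 16x1
Op 4 fold_down: fold axis h@8; visible region now rows[8,16) x cols[3,4) = 8x1
Op 5 cut(3, 0): punch at orig (11,3); cuts so far [(11, 3)]; region rows[8,16) x cols[3,4) = 8x1
Op 6 cut(1, 0): punch at orig (9,3); cuts so far [(9, 3), (11, 3)]; region rows[8,16) x cols[3,4) = 8x1
Op 7 cut(7, 0): punch at orig (15,3); cuts so far [(9, 3), (11, 3), (15, 3)]; region rows[8,16) x cols[3,4) = 8x1
Unfold 1 (reflect across h@8): 6 holes -> [(0, 3), (4, 3), (6, 3), (9, 3), (11, 3), (15, 3)]
Unfold 2 (reflect across h@16): 12 holes -> [(0, 3), (4, 3), (6, 3), (9, 3), (11, 3), (15, 3), (16, 3), (20, 3), (22, 3), (25, 3), (27, 3), (31, 3)]
Unfold 3 (reflect across v@3): 24 holes -> [(0, 2), (0, 3), (4, 2), (4, 3), (6, 2), (6, 3), (9, 2), (9, 3), (11, 2), (11, 3), (15, 2), (15, 3), (16, 2), (16, 3), (20, 2), (20, 3), (22, 2), (22, 3), (25, 2), (25, 3), (27, 2), (27, 3), (31, 2), (31, 3)]
Unfold 4 (reflect across v@2): 48 holes -> [(0, 0), (0, 1), (0, 2), (0, 3), (4, 0), (4, 1), (4, 2), (4, 3), (6, 0), (6, 1), (6, 2), (6, 3), (9, 0), (9, 1), (9, 2), (9, 3), (11, 0), (11, 1), (11, 2), (11, 3), (15, 0), (15, 1), (15, 2), (15, 3), (16, 0), (16, 1), (16, 2), (16, 3), (20, 0), (20, 1), (20, 2), (20, 3), (22, 0), (22, 1), (22, 2), (22, 3), (25, 0), (25, 1), (25, 2), (25, 3), (27, 0), (27, 1), (27, 2), (27, 3), (31, 0), (31, 1), (31, 2), (31, 3)]
Holes: [(0, 0), (0, 1), (0, 2), (0, 3), (4, 0), (4, 1), (4, 2), (4, 3), (6, 0), (6, 1), (6, 2), (6, 3), (9, 0), (9, 1), (9, 2), (9, 3), (11, 0), (11, 1), (11, 2), (11, 3), (15, 0), (15, 1), (15, 2), (15, 3), (16, 0), (16, 1), (16, 2), (16, 3), (20, 0), (20, 1), (20, 2), (20, 3), (22, 0), (22, 1), (22, 2), (22, 3), (25, 0), (25, 1), (25, 2), (25, 3), (27, 0), (27, 1), (27, 2), (27, 3), (31, 0), (31, 1), (31, 2), (31, 3)]

Answer: no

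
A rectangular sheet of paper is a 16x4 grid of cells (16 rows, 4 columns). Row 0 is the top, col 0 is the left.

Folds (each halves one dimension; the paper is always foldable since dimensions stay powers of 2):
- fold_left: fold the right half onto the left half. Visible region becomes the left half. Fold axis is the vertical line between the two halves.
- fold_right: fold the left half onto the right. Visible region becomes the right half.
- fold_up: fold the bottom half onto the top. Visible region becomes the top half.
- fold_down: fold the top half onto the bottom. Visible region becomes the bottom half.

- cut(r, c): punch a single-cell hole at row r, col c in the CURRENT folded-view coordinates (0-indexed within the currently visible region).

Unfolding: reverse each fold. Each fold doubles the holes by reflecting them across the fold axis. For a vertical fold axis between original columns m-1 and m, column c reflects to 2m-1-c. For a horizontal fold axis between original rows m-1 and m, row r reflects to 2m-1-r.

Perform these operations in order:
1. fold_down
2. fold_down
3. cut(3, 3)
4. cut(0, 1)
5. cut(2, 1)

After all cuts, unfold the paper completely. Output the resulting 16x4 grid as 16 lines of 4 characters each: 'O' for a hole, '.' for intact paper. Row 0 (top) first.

Op 1 fold_down: fold axis h@8; visible region now rows[8,16) x cols[0,4) = 8x4
Op 2 fold_down: fold axis h@12; visible region now rows[12,16) x cols[0,4) = 4x4
Op 3 cut(3, 3): punch at orig (15,3); cuts so far [(15, 3)]; region rows[12,16) x cols[0,4) = 4x4
Op 4 cut(0, 1): punch at orig (12,1); cuts so far [(12, 1), (15, 3)]; region rows[12,16) x cols[0,4) = 4x4
Op 5 cut(2, 1): punch at orig (14,1); cuts so far [(12, 1), (14, 1), (15, 3)]; region rows[12,16) x cols[0,4) = 4x4
Unfold 1 (reflect across h@12): 6 holes -> [(8, 3), (9, 1), (11, 1), (12, 1), (14, 1), (15, 3)]
Unfold 2 (reflect across h@8): 12 holes -> [(0, 3), (1, 1), (3, 1), (4, 1), (6, 1), (7, 3), (8, 3), (9, 1), (11, 1), (12, 1), (14, 1), (15, 3)]

Answer: ...O
.O..
....
.O..
.O..
....
.O..
...O
...O
.O..
....
.O..
.O..
....
.O..
...O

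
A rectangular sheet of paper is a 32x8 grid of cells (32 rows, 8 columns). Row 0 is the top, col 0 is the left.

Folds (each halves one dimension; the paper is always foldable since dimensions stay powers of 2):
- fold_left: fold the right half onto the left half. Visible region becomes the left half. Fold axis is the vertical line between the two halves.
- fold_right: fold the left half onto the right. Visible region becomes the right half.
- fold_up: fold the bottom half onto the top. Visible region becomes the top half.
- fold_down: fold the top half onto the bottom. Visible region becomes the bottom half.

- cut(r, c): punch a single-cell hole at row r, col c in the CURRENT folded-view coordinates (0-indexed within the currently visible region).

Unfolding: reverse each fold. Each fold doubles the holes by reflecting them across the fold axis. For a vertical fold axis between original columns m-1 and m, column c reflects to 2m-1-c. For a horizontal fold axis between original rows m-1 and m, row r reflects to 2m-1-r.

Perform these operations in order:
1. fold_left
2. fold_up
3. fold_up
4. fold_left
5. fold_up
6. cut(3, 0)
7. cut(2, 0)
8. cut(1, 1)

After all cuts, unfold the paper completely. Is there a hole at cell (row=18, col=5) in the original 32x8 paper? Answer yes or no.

Op 1 fold_left: fold axis v@4; visible region now rows[0,32) x cols[0,4) = 32x4
Op 2 fold_up: fold axis h@16; visible region now rows[0,16) x cols[0,4) = 16x4
Op 3 fold_up: fold axis h@8; visible region now rows[0,8) x cols[0,4) = 8x4
Op 4 fold_left: fold axis v@2; visible region now rows[0,8) x cols[0,2) = 8x2
Op 5 fold_up: fold axis h@4; visible region now rows[0,4) x cols[0,2) = 4x2
Op 6 cut(3, 0): punch at orig (3,0); cuts so far [(3, 0)]; region rows[0,4) x cols[0,2) = 4x2
Op 7 cut(2, 0): punch at orig (2,0); cuts so far [(2, 0), (3, 0)]; region rows[0,4) x cols[0,2) = 4x2
Op 8 cut(1, 1): punch at orig (1,1); cuts so far [(1, 1), (2, 0), (3, 0)]; region rows[0,4) x cols[0,2) = 4x2
Unfold 1 (reflect across h@4): 6 holes -> [(1, 1), (2, 0), (3, 0), (4, 0), (5, 0), (6, 1)]
Unfold 2 (reflect across v@2): 12 holes -> [(1, 1), (1, 2), (2, 0), (2, 3), (3, 0), (3, 3), (4, 0), (4, 3), (5, 0), (5, 3), (6, 1), (6, 2)]
Unfold 3 (reflect across h@8): 24 holes -> [(1, 1), (1, 2), (2, 0), (2, 3), (3, 0), (3, 3), (4, 0), (4, 3), (5, 0), (5, 3), (6, 1), (6, 2), (9, 1), (9, 2), (10, 0), (10, 3), (11, 0), (11, 3), (12, 0), (12, 3), (13, 0), (13, 3), (14, 1), (14, 2)]
Unfold 4 (reflect across h@16): 48 holes -> [(1, 1), (1, 2), (2, 0), (2, 3), (3, 0), (3, 3), (4, 0), (4, 3), (5, 0), (5, 3), (6, 1), (6, 2), (9, 1), (9, 2), (10, 0), (10, 3), (11, 0), (11, 3), (12, 0), (12, 3), (13, 0), (13, 3), (14, 1), (14, 2), (17, 1), (17, 2), (18, 0), (18, 3), (19, 0), (19, 3), (20, 0), (20, 3), (21, 0), (21, 3), (22, 1), (22, 2), (25, 1), (25, 2), (26, 0), (26, 3), (27, 0), (27, 3), (28, 0), (28, 3), (29, 0), (29, 3), (30, 1), (30, 2)]
Unfold 5 (reflect across v@4): 96 holes -> [(1, 1), (1, 2), (1, 5), (1, 6), (2, 0), (2, 3), (2, 4), (2, 7), (3, 0), (3, 3), (3, 4), (3, 7), (4, 0), (4, 3), (4, 4), (4, 7), (5, 0), (5, 3), (5, 4), (5, 7), (6, 1), (6, 2), (6, 5), (6, 6), (9, 1), (9, 2), (9, 5), (9, 6), (10, 0), (10, 3), (10, 4), (10, 7), (11, 0), (11, 3), (11, 4), (11, 7), (12, 0), (12, 3), (12, 4), (12, 7), (13, 0), (13, 3), (13, 4), (13, 7), (14, 1), (14, 2), (14, 5), (14, 6), (17, 1), (17, 2), (17, 5), (17, 6), (18, 0), (18, 3), (18, 4), (18, 7), (19, 0), (19, 3), (19, 4), (19, 7), (20, 0), (20, 3), (20, 4), (20, 7), (21, 0), (21, 3), (21, 4), (21, 7), (22, 1), (22, 2), (22, 5), (22, 6), (25, 1), (25, 2), (25, 5), (25, 6), (26, 0), (26, 3), (26, 4), (26, 7), (27, 0), (27, 3), (27, 4), (27, 7), (28, 0), (28, 3), (28, 4), (28, 7), (29, 0), (29, 3), (29, 4), (29, 7), (30, 1), (30, 2), (30, 5), (30, 6)]
Holes: [(1, 1), (1, 2), (1, 5), (1, 6), (2, 0), (2, 3), (2, 4), (2, 7), (3, 0), (3, 3), (3, 4), (3, 7), (4, 0), (4, 3), (4, 4), (4, 7), (5, 0), (5, 3), (5, 4), (5, 7), (6, 1), (6, 2), (6, 5), (6, 6), (9, 1), (9, 2), (9, 5), (9, 6), (10, 0), (10, 3), (10, 4), (10, 7), (11, 0), (11, 3), (11, 4), (11, 7), (12, 0), (12, 3), (12, 4), (12, 7), (13, 0), (13, 3), (13, 4), (13, 7), (14, 1), (14, 2), (14, 5), (14, 6), (17, 1), (17, 2), (17, 5), (17, 6), (18, 0), (18, 3), (18, 4), (18, 7), (19, 0), (19, 3), (19, 4), (19, 7), (20, 0), (20, 3), (20, 4), (20, 7), (21, 0), (21, 3), (21, 4), (21, 7), (22, 1), (22, 2), (22, 5), (22, 6), (25, 1), (25, 2), (25, 5), (25, 6), (26, 0), (26, 3), (26, 4), (26, 7), (27, 0), (27, 3), (27, 4), (27, 7), (28, 0), (28, 3), (28, 4), (28, 7), (29, 0), (29, 3), (29, 4), (29, 7), (30, 1), (30, 2), (30, 5), (30, 6)]

Answer: no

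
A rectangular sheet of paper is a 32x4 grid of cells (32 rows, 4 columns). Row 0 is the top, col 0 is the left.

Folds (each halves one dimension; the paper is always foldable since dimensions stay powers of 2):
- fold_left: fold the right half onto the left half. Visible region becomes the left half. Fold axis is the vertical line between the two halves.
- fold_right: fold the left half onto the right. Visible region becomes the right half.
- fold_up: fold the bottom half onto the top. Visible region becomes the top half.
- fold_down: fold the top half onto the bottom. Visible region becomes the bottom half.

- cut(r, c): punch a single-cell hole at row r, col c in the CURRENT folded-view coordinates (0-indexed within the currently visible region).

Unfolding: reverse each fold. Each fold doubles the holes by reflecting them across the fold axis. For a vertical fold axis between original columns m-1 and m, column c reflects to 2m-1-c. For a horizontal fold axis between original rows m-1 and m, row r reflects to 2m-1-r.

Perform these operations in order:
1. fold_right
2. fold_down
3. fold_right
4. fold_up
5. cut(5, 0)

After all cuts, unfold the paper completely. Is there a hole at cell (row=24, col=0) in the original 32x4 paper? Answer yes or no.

Answer: no

Derivation:
Op 1 fold_right: fold axis v@2; visible region now rows[0,32) x cols[2,4) = 32x2
Op 2 fold_down: fold axis h@16; visible region now rows[16,32) x cols[2,4) = 16x2
Op 3 fold_right: fold axis v@3; visible region now rows[16,32) x cols[3,4) = 16x1
Op 4 fold_up: fold axis h@24; visible region now rows[16,24) x cols[3,4) = 8x1
Op 5 cut(5, 0): punch at orig (21,3); cuts so far [(21, 3)]; region rows[16,24) x cols[3,4) = 8x1
Unfold 1 (reflect across h@24): 2 holes -> [(21, 3), (26, 3)]
Unfold 2 (reflect across v@3): 4 holes -> [(21, 2), (21, 3), (26, 2), (26, 3)]
Unfold 3 (reflect across h@16): 8 holes -> [(5, 2), (5, 3), (10, 2), (10, 3), (21, 2), (21, 3), (26, 2), (26, 3)]
Unfold 4 (reflect across v@2): 16 holes -> [(5, 0), (5, 1), (5, 2), (5, 3), (10, 0), (10, 1), (10, 2), (10, 3), (21, 0), (21, 1), (21, 2), (21, 3), (26, 0), (26, 1), (26, 2), (26, 3)]
Holes: [(5, 0), (5, 1), (5, 2), (5, 3), (10, 0), (10, 1), (10, 2), (10, 3), (21, 0), (21, 1), (21, 2), (21, 3), (26, 0), (26, 1), (26, 2), (26, 3)]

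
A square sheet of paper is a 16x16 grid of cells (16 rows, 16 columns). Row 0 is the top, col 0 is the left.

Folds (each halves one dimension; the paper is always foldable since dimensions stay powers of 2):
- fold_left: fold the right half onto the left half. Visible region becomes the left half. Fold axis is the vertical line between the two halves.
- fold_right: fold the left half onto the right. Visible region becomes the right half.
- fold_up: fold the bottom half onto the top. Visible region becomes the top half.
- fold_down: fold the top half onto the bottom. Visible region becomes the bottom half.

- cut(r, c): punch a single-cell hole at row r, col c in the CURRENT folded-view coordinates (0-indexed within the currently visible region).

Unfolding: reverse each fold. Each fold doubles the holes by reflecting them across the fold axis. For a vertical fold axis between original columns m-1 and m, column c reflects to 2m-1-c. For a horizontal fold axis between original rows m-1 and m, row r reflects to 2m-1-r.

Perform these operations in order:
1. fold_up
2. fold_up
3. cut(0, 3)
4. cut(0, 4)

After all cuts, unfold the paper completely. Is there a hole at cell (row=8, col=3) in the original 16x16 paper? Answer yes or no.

Answer: yes

Derivation:
Op 1 fold_up: fold axis h@8; visible region now rows[0,8) x cols[0,16) = 8x16
Op 2 fold_up: fold axis h@4; visible region now rows[0,4) x cols[0,16) = 4x16
Op 3 cut(0, 3): punch at orig (0,3); cuts so far [(0, 3)]; region rows[0,4) x cols[0,16) = 4x16
Op 4 cut(0, 4): punch at orig (0,4); cuts so far [(0, 3), (0, 4)]; region rows[0,4) x cols[0,16) = 4x16
Unfold 1 (reflect across h@4): 4 holes -> [(0, 3), (0, 4), (7, 3), (7, 4)]
Unfold 2 (reflect across h@8): 8 holes -> [(0, 3), (0, 4), (7, 3), (7, 4), (8, 3), (8, 4), (15, 3), (15, 4)]
Holes: [(0, 3), (0, 4), (7, 3), (7, 4), (8, 3), (8, 4), (15, 3), (15, 4)]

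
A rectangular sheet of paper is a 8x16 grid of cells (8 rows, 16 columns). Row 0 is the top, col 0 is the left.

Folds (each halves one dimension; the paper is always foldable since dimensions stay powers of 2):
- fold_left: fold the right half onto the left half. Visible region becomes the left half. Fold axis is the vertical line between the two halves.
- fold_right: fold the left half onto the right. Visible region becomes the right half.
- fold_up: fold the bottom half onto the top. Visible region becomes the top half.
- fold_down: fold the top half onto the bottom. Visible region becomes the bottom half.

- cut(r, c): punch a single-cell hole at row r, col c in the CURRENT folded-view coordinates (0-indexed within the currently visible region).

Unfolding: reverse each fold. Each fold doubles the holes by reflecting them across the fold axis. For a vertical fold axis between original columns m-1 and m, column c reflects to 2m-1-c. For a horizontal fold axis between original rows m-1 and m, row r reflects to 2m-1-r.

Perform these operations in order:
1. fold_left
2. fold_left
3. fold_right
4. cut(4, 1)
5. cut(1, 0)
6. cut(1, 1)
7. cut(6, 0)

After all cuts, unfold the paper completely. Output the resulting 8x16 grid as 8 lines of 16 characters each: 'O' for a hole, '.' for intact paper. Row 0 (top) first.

Op 1 fold_left: fold axis v@8; visible region now rows[0,8) x cols[0,8) = 8x8
Op 2 fold_left: fold axis v@4; visible region now rows[0,8) x cols[0,4) = 8x4
Op 3 fold_right: fold axis v@2; visible region now rows[0,8) x cols[2,4) = 8x2
Op 4 cut(4, 1): punch at orig (4,3); cuts so far [(4, 3)]; region rows[0,8) x cols[2,4) = 8x2
Op 5 cut(1, 0): punch at orig (1,2); cuts so far [(1, 2), (4, 3)]; region rows[0,8) x cols[2,4) = 8x2
Op 6 cut(1, 1): punch at orig (1,3); cuts so far [(1, 2), (1, 3), (4, 3)]; region rows[0,8) x cols[2,4) = 8x2
Op 7 cut(6, 0): punch at orig (6,2); cuts so far [(1, 2), (1, 3), (4, 3), (6, 2)]; region rows[0,8) x cols[2,4) = 8x2
Unfold 1 (reflect across v@2): 8 holes -> [(1, 0), (1, 1), (1, 2), (1, 3), (4, 0), (4, 3), (6, 1), (6, 2)]
Unfold 2 (reflect across v@4): 16 holes -> [(1, 0), (1, 1), (1, 2), (1, 3), (1, 4), (1, 5), (1, 6), (1, 7), (4, 0), (4, 3), (4, 4), (4, 7), (6, 1), (6, 2), (6, 5), (6, 6)]
Unfold 3 (reflect across v@8): 32 holes -> [(1, 0), (1, 1), (1, 2), (1, 3), (1, 4), (1, 5), (1, 6), (1, 7), (1, 8), (1, 9), (1, 10), (1, 11), (1, 12), (1, 13), (1, 14), (1, 15), (4, 0), (4, 3), (4, 4), (4, 7), (4, 8), (4, 11), (4, 12), (4, 15), (6, 1), (6, 2), (6, 5), (6, 6), (6, 9), (6, 10), (6, 13), (6, 14)]

Answer: ................
OOOOOOOOOOOOOOOO
................
................
O..OO..OO..OO..O
................
.OO..OO..OO..OO.
................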